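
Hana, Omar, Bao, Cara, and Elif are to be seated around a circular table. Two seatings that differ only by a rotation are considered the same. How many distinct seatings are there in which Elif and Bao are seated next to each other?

12

Treat {Elif, Bao} as one unit (2 internal orders) and seat the resulting 4 units around the table: (3)! circular arrangements.
So 2 × (3)! = 2 × 6 = 12.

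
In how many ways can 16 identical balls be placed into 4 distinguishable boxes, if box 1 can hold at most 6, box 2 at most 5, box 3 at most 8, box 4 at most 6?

179

Without the upper bounds there are C(19,3) = 969 ways to split 16 among 4 boxes.
Subtract solutions that violate a single cap (substitute x_i' = x_i − (cap_i+1)): x_1 ≥ 7 gives C(12,3) = 220; x_2 ≥ 6 gives C(13,3) = 286; x_3 ≥ 9 gives C(10,3) = 120; x_4 ≥ 7 gives C(12,3) = 220. Together 846.
Add back pairs where two caps are both exceeded: 20 + 1 + 10 + 4 + 20 + 1 = 56.
By inclusion–exclusion the count is 969 − 846 + 56 = 179.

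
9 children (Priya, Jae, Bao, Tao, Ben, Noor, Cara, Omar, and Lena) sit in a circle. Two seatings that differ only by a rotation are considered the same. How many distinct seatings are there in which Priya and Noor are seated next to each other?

10080

Glue Priya and Noor into a block (2 internal orders). Seating 8 units around a circle gives (7)! arrangements.
So 2 × (7)! = 2 × 5040 = 10080.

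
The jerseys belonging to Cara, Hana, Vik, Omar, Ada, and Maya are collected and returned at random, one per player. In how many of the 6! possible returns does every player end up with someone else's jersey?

265

Let Aᵢ be the assignments in which player i gets their old jersey. We want the size of the complement of A₁∪…∪A_6.
By inclusion–exclusion this is Σ_{j=0}^{6} (−1)^j C(6,j)·(6−j)!.
Computing: 720 − 720 + 360 − 120 + 30 − 6 + 1 = 265.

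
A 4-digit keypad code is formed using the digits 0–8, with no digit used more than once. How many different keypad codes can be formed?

3024

This is a permutation of 4 out of 9: P(9,4) = 9!/5!.
9 × 8 × 7 × 6 = 3024.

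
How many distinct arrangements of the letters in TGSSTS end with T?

20

With the last slot taken by T, it remains to arrange the other 5 letters (GSSTS).
Those 5 letters have S appearing 3 times, giving (5)!/(3!) = 20.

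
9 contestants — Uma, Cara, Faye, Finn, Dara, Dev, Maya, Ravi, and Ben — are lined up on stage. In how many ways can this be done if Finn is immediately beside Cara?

Treat {Finn, Cara} as a single unit. There are 8 units to order, and the pair itself can be ordered 2 ways.
That gives 2 × 8! = 2 × 40320 = 80640.

80640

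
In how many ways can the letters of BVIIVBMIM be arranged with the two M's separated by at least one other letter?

5880

Total arrangements of BVIIVBMIM: 9!/(3!·2!·2!·2!) = 7560.
Arrangements with the M's together: treat MM as one letter, giving (8)!/(3!·2!·2!) = 1680.
Subtracting, 7560 − 1680 = 5880 arrangements keep the M's apart.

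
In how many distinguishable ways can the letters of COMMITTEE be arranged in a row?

COMMITTEE has 9 letters with E appearing twice, M appearing twice, and T appearing twice.
Dividing 9! = 362880 by 2!·2!·2! = 8 for the repeated letters gives 45360.

45360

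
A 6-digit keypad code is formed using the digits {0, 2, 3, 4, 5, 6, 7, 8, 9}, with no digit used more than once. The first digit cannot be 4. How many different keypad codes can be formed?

53760

The first digit has 9−1 = 8 choices (anything except 4).
The remaining 5 digits are filled from the other 8 symbols without repetition: 8 × 7 × 6 × 5 × 4 = 6720.
Total: 8 × 6720 = 53760.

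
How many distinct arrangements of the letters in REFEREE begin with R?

30

With the first slot taken by R, it remains to arrange the other 6 letters (EFEREE).
Those 6 letters have E appearing 4 times, giving (6)!/(4!) = 30.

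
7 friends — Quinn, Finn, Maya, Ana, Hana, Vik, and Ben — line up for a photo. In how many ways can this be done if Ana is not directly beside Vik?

3600

There are 7! = 5040 arrangements in all. If Ana and Vik are adjacent, merging them into one block gives 2·(6)! = 1440 arrangements.
So 5040 − 1440 = 3600 arrangements keep them apart.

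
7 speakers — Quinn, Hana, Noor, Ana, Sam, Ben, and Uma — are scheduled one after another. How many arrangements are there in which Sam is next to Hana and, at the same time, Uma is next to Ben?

480

Treat {Sam,Hana} as one block (2 orders) and {Uma,Ben} as another (2 orders).
That leaves 5 units to arrange: 2 × 2 × 5! = 4 × 120 = 480.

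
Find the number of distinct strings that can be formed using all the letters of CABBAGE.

CABBAGE has 7 letters with A appearing twice and B appearing twice.
The number of distinct arrangements is 7!/(2!·2!) = 5040/4 = 1260.

1260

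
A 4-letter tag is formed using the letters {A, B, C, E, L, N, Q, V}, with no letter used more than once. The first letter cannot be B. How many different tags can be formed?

1470

The first letter has 8−1 = 7 choices (anything except B).
The remaining 3 letters are filled from the other 7 symbols without repetition: 7 × 6 × 5 = 210.
Total: 7 × 210 = 1470.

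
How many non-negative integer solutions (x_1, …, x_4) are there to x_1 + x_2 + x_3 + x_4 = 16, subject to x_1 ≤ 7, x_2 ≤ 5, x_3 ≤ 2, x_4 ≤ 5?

By stars and bars, unrestricted non-negative solutions to x_1+…+x_4 = 16 number C(16+3,3) = 969.
Subtract solutions that violate a single cap (substitute x_i' = x_i − (cap_i+1)): x_1 ≥ 8 gives C(11,3) = 165; x_2 ≥ 6 gives C(13,3) = 286; x_3 ≥ 3 gives C(16,3) = 560; x_4 ≥ 6 gives C(13,3) = 286. Together 1297.
Add back pairs where two caps are both exceeded: 10 + 56 + 10 + 120 + 35 + 120 = 351.
Subtract triples: 0 + 0 + 0 + 4 = 4.
By inclusion–exclusion the count is 969 − 1297 + 351 − 4 = 19.

19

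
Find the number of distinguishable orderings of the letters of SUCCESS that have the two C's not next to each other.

300

Total arrangements of SUCCESS: 7!/(3!·2!) = 420.
Arrangements with the C's together: treat CC as one letter, giving (6)!/(3!) = 120.
Hence 420 − 120 = 300.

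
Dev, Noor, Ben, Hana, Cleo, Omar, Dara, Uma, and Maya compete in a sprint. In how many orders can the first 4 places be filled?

There are 9 choices for 1st place, 8 for 2nd, and so on down to 6 for position 4.
That gives 9 × 8 × 7 × 6 = 3024.

3024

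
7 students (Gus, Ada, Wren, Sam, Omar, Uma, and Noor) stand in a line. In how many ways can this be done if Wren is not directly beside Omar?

Of the 7! = 5040 arrangements, those with Wren and Omar adjacent number 2 × 6! = 1440 (treat the pair as a block with 2 internal orders).
So 5040 − 1440 = 3600 arrangements keep them apart.

3600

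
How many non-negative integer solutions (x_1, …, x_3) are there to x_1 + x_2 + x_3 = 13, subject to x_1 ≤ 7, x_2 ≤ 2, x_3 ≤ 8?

12

Ignoring the caps, the number of non-negative solutions to x_1+…+x_3 = 13 is C(15,2) = 105.
Subtract solutions that violate a single cap (substitute x_i' = x_i − (cap_i+1)): x_1 ≥ 8 gives C(7,2) = 21; x_2 ≥ 3 gives C(12,2) = 66; x_3 ≥ 9 gives C(6,2) = 15. Together 102.
Add back pairs where two caps are both exceeded: 6 + 0 + 3 = 9.
By inclusion–exclusion the count is 105 − 102 + 9 = 12.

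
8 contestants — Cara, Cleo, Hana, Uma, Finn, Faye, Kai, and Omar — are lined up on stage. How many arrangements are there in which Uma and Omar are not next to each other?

30240

There are 8! = 40320 arrangements in all. If Uma and Omar are adjacent, merging them into one block gives 2·(7)! = 10080 arrangements.
Complementary counting: 40320 − 10080 = 30240.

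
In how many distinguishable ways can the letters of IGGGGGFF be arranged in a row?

168

Letter multiplicities in IGGGGGFF: F×2, G×5, I×1.
The number of distinct arrangements is 8!/(5!·2!) = 40320/240 = 168.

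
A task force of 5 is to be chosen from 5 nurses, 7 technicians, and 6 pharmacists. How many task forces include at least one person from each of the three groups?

6055

Total 5-person selections from all 18: C(18,5) = 8568.
Subtract selections that omit an entire group: no nurses → C(13,5) = 1287; no technicians → C(11,5) = 462; no pharmacists → C(12,5) = 792.
Add back selections omitting two groups (i.e. drawn from a single group): C(5,5) + C(7,5) + C(6,5) = 28.
By inclusion–exclusion: 8568 − 2541 + 28 = 6055.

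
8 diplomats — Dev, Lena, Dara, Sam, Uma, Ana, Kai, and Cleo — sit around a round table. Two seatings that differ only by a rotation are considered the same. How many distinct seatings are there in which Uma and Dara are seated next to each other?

1440

Glue Uma and Dara into a block (2 internal orders). Seating 7 units around a circle gives (6)! arrangements.
So 2 × (6)! = 2 × 720 = 1440.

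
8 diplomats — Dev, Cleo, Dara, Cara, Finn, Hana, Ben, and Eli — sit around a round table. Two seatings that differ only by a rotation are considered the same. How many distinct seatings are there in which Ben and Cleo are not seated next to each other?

3600

Without the restriction there are (7)! = 5040 seatings.
Those with Ben next to Cleo: fuse the pair into one unit and seat 7 units around a circle — 2·(6)! = 1440.
Subtracting, 5040 − 1440 = 3600.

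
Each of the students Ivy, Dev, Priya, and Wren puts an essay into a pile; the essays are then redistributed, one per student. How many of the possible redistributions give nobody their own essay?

Let Aᵢ be the assignments in which student i gets their own essay. We want the size of the complement of A₁∪…∪A_4.
By inclusion–exclusion this is Σ_{j=0}^{4} (−1)^j C(4,j)·(4−j)!.
Computing: 24 − 24 + 12 − 4 + 1 = 9.

9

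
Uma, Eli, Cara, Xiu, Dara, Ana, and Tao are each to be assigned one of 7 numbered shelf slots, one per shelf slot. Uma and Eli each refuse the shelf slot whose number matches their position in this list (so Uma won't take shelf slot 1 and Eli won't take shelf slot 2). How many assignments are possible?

Let Aᵢ (for i ∈ {1, 2}) be the placements that put person i in their forbidden shelf slot. Any j of these fix j positions, leaving (7−j)! ways to fill the rest, and there are C(2,j) ways to pick which j.
By inclusion–exclusion, the number of valid placements is Σ_{j=0}^{2} (−1)^j C(2,j)·(7−j)!.
Computing: 5040 − 1440 + 120 = 3720.

3720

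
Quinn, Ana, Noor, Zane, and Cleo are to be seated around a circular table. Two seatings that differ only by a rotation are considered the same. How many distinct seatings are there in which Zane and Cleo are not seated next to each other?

All circular seatings of 5 people number (4)! = 24.
Seatings with Zane beside Cleo: treat them as a block with 2 internal orders, giving 2 × (3)! = 12.
Subtracting, 24 − 12 = 12.

12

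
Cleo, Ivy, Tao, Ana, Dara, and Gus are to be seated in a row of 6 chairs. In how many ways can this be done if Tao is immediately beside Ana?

240

Treat {Tao, Ana} as a single unit. There are 5 units to order, and the pair itself can be ordered 2 ways.
That gives 2 × 5! = 2 × 120 = 240.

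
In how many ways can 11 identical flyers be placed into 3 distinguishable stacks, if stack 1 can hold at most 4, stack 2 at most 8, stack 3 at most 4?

19

By stars and bars, unrestricted non-negative solutions to x_1+…+x_3 = 11 number C(11+2,2) = 78.
Subtract solutions that violate a single cap (substitute x_i' = x_i − (cap_i+1)): x_1 ≥ 5 gives C(8,2) = 28; x_2 ≥ 9 gives C(4,2) = 6; x_3 ≥ 5 gives C(8,2) = 28. Together 62.
Add back pairs where two caps are both exceeded: 0 + 3 + 0 = 3.
By inclusion–exclusion the count is 78 − 62 + 3 = 19.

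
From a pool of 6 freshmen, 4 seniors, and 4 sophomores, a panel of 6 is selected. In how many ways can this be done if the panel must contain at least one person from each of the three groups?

2556

Unrestricted: C(14,6) = 3003 ways to pick any 6 of the 14.
Selections missing a whole group: no freshmen → C(8,6) = 28; no seniors → C(10,6) = 210; no sophomores → C(10,6) = 210.
Add back selections omitting two groups (i.e. drawn from a single group): C(6,6) + C(4,6) + C(4,6) = 1.
By inclusion–exclusion: 3003 − 448 + 1 = 2556.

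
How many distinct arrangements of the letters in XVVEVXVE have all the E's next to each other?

105

Treat the 2 copies of E as a single block. The multiset to arrange is then {EE, V, V, V, V, X, X}, 7 items in all.
That gives (7)!/(4!·2!) = 105 arrangements.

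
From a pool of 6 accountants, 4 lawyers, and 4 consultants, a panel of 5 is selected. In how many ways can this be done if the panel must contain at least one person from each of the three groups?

1448

Unrestricted: C(14,5) = 2002 ways to pick any 5 of the 14.
Subtract selections that omit an entire group: no accountants → C(8,5) = 56; no lawyers → C(10,5) = 252; no consultants → C(10,5) = 252.
Add back selections omitting two groups (i.e. drawn from a single group): C(6,5) + C(4,5) + C(4,5) = 6.
By inclusion–exclusion: 2002 − 560 + 6 = 1448.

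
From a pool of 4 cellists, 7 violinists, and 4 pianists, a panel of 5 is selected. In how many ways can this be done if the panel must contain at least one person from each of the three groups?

2044

Unrestricted: C(15,5) = 3003 ways to pick any 5 of the 15.
Subtract selections that omit an entire group: no cellists → C(11,5) = 462; no violinists → C(8,5) = 56; no pianists → C(11,5) = 462.
Add back selections omitting two groups (i.e. drawn from a single group): C(4,5) + C(7,5) + C(4,5) = 21.
By inclusion–exclusion: 3003 − 980 + 21 = 2044.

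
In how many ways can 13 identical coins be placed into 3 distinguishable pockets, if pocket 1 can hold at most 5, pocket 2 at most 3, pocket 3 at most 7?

Without the upper bounds there are C(15,2) = 105 ways to split 13 among 3 pockets.
Subtract solutions that violate a single cap (substitute x_i' = x_i − (cap_i+1)): x_1 ≥ 6 gives C(9,2) = 36; x_2 ≥ 4 gives C(11,2) = 55; x_3 ≥ 8 gives C(7,2) = 21. Together 112.
Add back pairs where two caps are both exceeded: 10 + 0 + 3 = 13.
By inclusion–exclusion the count is 105 − 112 + 13 = 6.

6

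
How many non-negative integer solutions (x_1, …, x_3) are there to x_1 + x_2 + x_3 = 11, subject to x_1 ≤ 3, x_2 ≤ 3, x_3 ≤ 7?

6

Ignoring the caps, the number of non-negative solutions to x_1+…+x_3 = 11 is C(13,2) = 78.
Subtract solutions that violate a single cap (substitute x_i' = x_i − (cap_i+1)): x_1 ≥ 4 gives C(9,2) = 36; x_2 ≥ 4 gives C(9,2) = 36; x_3 ≥ 8 gives C(5,2) = 10. Together 82.
Add back pairs where two caps are both exceeded: 10 + 0 + 0 = 10.
By inclusion–exclusion the count is 78 − 82 + 10 = 6.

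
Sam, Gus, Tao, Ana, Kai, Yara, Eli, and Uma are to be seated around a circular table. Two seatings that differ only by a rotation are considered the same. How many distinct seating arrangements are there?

5040

Seat Sam anywhere (absorbing the rotational symmetry), then permute the other 7: (7)! = 5040.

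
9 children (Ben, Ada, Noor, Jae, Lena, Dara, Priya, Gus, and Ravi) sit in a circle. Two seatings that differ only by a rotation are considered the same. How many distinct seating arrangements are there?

40320

Seat Ben anywhere (absorbing the rotational symmetry), then permute the other 8: (8)! = 40320.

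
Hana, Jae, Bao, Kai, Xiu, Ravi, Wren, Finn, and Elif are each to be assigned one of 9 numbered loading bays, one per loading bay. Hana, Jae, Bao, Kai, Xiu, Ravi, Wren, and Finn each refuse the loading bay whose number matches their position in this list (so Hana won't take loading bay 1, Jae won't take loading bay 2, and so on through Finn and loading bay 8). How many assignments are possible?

Let Aᵢ (for 1 ≤ i ≤ 8) be the placements that put person i in their forbidden loading bay. Any j of these fix j positions, leaving (9−j)! ways to fill the rest, and there are C(8,j) ways to pick which j.
By inclusion–exclusion, the number of valid placements is Σ_{j=0}^{8} (−1)^j C(8,j)·(9−j)!.
Computing: 362880 − 322560 + 141120 − 40320 + 8400 − 1344 + 168 − 16 + 1 = 148329.

148329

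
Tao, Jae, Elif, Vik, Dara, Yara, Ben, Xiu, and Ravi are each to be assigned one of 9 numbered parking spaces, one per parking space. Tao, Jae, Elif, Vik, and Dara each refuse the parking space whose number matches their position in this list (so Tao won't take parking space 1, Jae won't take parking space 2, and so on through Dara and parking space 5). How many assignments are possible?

205056

Let Aᵢ (for 1 ≤ i ≤ 5) be the placements that put person i in their forbidden parking space. Any j of these fix j positions, leaving (9−j)! ways to fill the rest, and there are C(5,j) ways to pick which j.
By inclusion–exclusion, the number of valid placements is Σ_{j=0}^{5} (−1)^j C(5,j)·(9−j)!.
Computing: 362880 − 201600 + 50400 − 7200 + 600 − 24 = 205056.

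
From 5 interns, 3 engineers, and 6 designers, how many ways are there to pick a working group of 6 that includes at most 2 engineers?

Split by how many engineers are chosen (0 through 2).
Sum: C(3,0)·C(11,6) + C(3,1)·C(11,5) + C(3,2)·C(11,4) = 462 + 1386 + 990 = 2838.

2838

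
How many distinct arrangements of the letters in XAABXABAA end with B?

168

With the last slot taken by B, it remains to arrange the other 8 letters (XAAXABAA).
Those 8 letters have A appearing 5 times and X appearing twice, giving (8)!/(5!·2!) = 168.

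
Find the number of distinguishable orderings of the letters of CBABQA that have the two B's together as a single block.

Treat the 2 copies of B as a single block. The multiset to arrange is then {BB, A, A, C, Q}, 5 items in all.
That gives (5)!/(2!) = 60 arrangements.

60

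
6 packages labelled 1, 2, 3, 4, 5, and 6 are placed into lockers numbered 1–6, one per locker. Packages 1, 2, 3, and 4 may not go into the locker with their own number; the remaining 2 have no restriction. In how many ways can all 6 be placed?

362

Let Aᵢ (for 1 ≤ i ≤ 4) be the placements that put package i in its forbidden locker. Any j of these fix j positions, leaving (6−j)! ways to fill the rest, and there are C(4,j) ways to pick which j.
By inclusion–exclusion, the number of valid placements is Σ_{j=0}^{4} (−1)^j C(4,j)·(6−j)!.
Computing: 720 − 480 + 144 − 24 + 2 = 362.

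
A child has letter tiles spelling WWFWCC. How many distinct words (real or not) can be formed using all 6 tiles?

Letter multiplicities in WWFWCC: C×2, F×1, W×3.
Dividing 6! = 720 by 3!·2! = 12 for the repeated letters gives 60.

60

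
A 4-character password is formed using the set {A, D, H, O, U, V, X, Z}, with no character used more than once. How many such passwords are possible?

1680

Choose and order 4 of the 8 symbols: the first character has 8 options, the next 7, then 6, 5.
That product is 8 × 7 × 6 × 5 = 1680.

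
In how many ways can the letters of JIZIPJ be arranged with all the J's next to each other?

60

Treat the 2 copies of J as a single block. The multiset to arrange is then {JJ, I, I, P, Z}, 5 items in all.
That gives (5)!/(2!) = 60 arrangements.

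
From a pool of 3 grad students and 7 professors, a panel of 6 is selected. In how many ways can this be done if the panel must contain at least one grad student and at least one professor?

203

Unrestricted: C(10,6) = 210 ways to pick any 6 of the 10.
Selections missing a whole group: no grad students → C(7,6) = 7; no professors → C(3,6) = 0.
Both groups omitted at once is impossible, so 210 − 7 = 203.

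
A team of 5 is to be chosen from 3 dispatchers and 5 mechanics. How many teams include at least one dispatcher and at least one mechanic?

Unrestricted: C(8,5) = 56 ways to pick any 5 of the 8.
Selections missing a whole group: no dispatchers → C(5,5) = 1; no mechanics → C(3,5) = 0.
Both groups omitted at once is impossible, so 56 − 1 = 55.

55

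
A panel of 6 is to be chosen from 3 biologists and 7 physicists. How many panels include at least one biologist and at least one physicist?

203

Total 6-person selections from all 10: C(10,6) = 210.
Subtract selections that omit an entire group: no biologists → C(7,6) = 7; no physicists → C(3,6) = 0.
Both groups omitted at once is impossible, so 210 − 7 = 203.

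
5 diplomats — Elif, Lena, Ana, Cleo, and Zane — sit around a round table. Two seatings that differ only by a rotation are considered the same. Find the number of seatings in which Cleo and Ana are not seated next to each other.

Without the restriction there are (4)! = 24 seatings.
Those with Cleo next to Ana: fuse the pair into one unit and seat 4 units around a circle — 2·(3)! = 12.
Subtracting, 24 − 12 = 12.

12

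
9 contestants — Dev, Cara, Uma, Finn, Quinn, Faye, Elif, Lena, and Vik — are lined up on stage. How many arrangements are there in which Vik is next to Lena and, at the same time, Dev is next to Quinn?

Treat {Vik,Lena} as one block (2 orders) and {Dev,Quinn} as another (2 orders).
That leaves 7 units to arrange: 2 × 2 × 7! = 4 × 5040 = 20160.

20160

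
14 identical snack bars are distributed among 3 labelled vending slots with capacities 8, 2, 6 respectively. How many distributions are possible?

Ignoring the caps, the number of non-negative solutions to x_1+…+x_3 = 14 is C(16,2) = 120.
Subtract solutions that violate a single cap (substitute x_i' = x_i − (cap_i+1)): x_1 ≥ 9 gives C(7,2) = 21; x_2 ≥ 3 gives C(13,2) = 78; x_3 ≥ 7 gives C(9,2) = 36. Together 135.
Add back pairs where two caps are both exceeded: 6 + 0 + 15 = 21.
By inclusion–exclusion the count is 120 − 135 + 21 = 6.

6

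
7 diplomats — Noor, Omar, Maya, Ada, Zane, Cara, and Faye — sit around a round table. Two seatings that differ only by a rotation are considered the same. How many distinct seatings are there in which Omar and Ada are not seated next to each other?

480

Without the restriction there are (6)! = 720 seatings.
Those with Omar next to Ada: fuse the pair into one unit and seat 6 units around a circle — 2·(5)! = 240.
Subtracting, 720 − 240 = 480.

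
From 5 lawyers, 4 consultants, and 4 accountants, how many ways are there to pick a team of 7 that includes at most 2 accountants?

1128

Split by how many accountants are chosen (0 through 2).
Sum: C(4,0)·C(9,7) + C(4,1)·C(9,6) + C(4,2)·C(9,5) = 36 + 336 + 756 = 1128.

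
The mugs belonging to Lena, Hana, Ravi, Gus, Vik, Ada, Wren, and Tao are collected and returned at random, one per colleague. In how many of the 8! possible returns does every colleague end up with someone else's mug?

14833

This is the derangement count D_8: permutations of 8 items with no fixed point.
By inclusion–exclusion this is Σ_{j=0}^{8} (−1)^j C(8,j)·(8−j)!.
Computing: 40320 − 40320 + 20160 − 6720 + 1680 − 336 + 56 − 8 + 1 = 14833.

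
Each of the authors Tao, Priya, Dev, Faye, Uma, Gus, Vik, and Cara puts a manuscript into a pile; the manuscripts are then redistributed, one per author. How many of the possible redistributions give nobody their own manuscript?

14833

This is the derangement count D_8: permutations of 8 items with no fixed point.
By inclusion–exclusion this is Σ_{j=0}^{8} (−1)^j C(8,j)·(8−j)!.
Computing: 40320 − 40320 + 20160 − 6720 + 1680 − 336 + 56 − 8 + 1 = 14833.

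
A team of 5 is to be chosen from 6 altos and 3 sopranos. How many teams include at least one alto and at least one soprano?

Total 5-person selections from all 9: C(9,5) = 126.
Selections missing a whole group: no altos → C(3,5) = 0; no sopranos → C(6,5) = 6.
Both groups omitted at once is impossible, so 126 − 6 = 120.

120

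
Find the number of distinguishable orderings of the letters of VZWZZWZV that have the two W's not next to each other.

There are 8!/(4!·2!·2!) = 420 arrangements of VZWZZWZV in total.
Arrangements with the W's together: treat WW as one letter, giving (7)!/(4!·2!) = 105.
Subtracting, 420 − 105 = 315 arrangements keep the W's apart.

315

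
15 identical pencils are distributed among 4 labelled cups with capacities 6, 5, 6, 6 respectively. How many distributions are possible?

Without the upper bounds there are C(18,3) = 816 ways to split 15 among 4 cups.
Subtract solutions that violate a single cap (substitute x_i' = x_i − (cap_i+1)): x_1 ≥ 7 gives C(11,3) = 165; x_2 ≥ 6 gives C(12,3) = 220; x_3 ≥ 7 gives C(11,3) = 165; x_4 ≥ 7 gives C(11,3) = 165. Together 715.
Add back pairs where two caps are both exceeded: 10 + 4 + 4 + 10 + 10 + 4 = 42.
By inclusion–exclusion the count is 816 − 715 + 42 = 143.

143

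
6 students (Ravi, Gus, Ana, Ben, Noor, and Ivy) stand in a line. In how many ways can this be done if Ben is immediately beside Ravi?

240

Glue Ben and Ravi into one block (2 internal orders), leaving 5 units to arrange in a row.
That gives 2 × 5! = 2 × 120 = 240.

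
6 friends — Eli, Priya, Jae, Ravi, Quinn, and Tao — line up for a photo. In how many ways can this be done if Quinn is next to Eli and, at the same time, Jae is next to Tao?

Treat {Quinn,Eli} as one block (2 orders) and {Jae,Tao} as another (2 orders).
That leaves 4 units to arrange: 2 × 2 × 4! = 4 × 24 = 96.

96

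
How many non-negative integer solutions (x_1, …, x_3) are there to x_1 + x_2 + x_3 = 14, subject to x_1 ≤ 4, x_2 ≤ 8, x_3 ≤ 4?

Without the upper bounds there are C(16,2) = 120 ways to split 14 among 3 variables.
Subtract solutions that violate a single cap (substitute x_i' = x_i − (cap_i+1)): x_1 ≥ 5 gives C(11,2) = 55; x_2 ≥ 9 gives C(7,2) = 21; x_3 ≥ 5 gives C(11,2) = 55. Together 131.
Add back pairs where two caps are both exceeded: 1 + 15 + 1 = 17.
By inclusion–exclusion the count is 120 − 131 + 17 = 6.

6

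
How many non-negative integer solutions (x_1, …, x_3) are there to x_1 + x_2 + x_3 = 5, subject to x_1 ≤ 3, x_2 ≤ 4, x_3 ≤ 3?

By stars and bars, unrestricted non-negative solutions to x_1+…+x_3 = 5 number C(5+2,2) = 21.
Subtract solutions that violate a single cap (substitute x_i' = x_i − (cap_i+1)): x_1 ≥ 4 gives C(3,2) = 3; x_2 ≥ 5 gives C(2,2) = 1; x_3 ≥ 4 gives C(3,2) = 3. Together 7.
No two caps can be exceeded simultaneously, so the pair terms are all 0.
By inclusion–exclusion the count is 21 − 7 + 0 = 14.

14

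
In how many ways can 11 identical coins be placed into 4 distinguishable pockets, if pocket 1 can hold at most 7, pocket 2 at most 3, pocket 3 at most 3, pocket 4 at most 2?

29

By stars and bars, unrestricted non-negative solutions to x_1+…+x_4 = 11 number C(11+3,3) = 364.
Subtract solutions that violate a single cap (substitute x_i' = x_i − (cap_i+1)): x_1 ≥ 8 gives C(6,3) = 20; x_2 ≥ 4 gives C(10,3) = 120; x_3 ≥ 4 gives C(10,3) = 120; x_4 ≥ 3 gives C(11,3) = 165. Together 425.
Add back pairs where two caps are both exceeded: 0 + 0 + 1 + 20 + 35 + 35 = 91.
Subtract triples: 0 + 0 + 0 + 1 = 1.
By inclusion–exclusion the count is 364 − 425 + 91 − 1 = 29.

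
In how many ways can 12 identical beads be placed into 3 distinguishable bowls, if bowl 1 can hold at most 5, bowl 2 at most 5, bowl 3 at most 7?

21

By stars and bars, unrestricted non-negative solutions to x_1+…+x_3 = 12 number C(12+2,2) = 91.
Subtract solutions that violate a single cap (substitute x_i' = x_i − (cap_i+1)): x_1 ≥ 6 gives C(8,2) = 28; x_2 ≥ 6 gives C(8,2) = 28; x_3 ≥ 8 gives C(6,2) = 15. Together 71.
Add back pairs where two caps are both exceeded: 1 + 0 + 0 = 1.
By inclusion–exclusion the count is 91 − 71 + 1 = 21.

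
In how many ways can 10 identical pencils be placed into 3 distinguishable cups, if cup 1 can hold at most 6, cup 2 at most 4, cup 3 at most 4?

Ignoring the caps, the number of non-negative solutions to x_1+…+x_3 = 10 is C(12,2) = 66.
Subtract solutions that violate a single cap (substitute x_i' = x_i − (cap_i+1)): x_1 ≥ 7 gives C(5,2) = 10; x_2 ≥ 5 gives C(7,2) = 21; x_3 ≥ 5 gives C(7,2) = 21. Together 52.
Add back pairs where two caps are both exceeded: 0 + 0 + 1 = 1.
By inclusion–exclusion the count is 66 − 52 + 1 = 15.

15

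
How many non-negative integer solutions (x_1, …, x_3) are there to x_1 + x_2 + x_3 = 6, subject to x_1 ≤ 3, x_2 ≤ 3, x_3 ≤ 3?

10

By stars and bars, unrestricted non-negative solutions to x_1+…+x_3 = 6 number C(6+2,2) = 28.
Subtract solutions that violate a single cap (substitute x_i' = x_i − (cap_i+1)): x_1 ≥ 4 gives C(4,2) = 6; x_2 ≥ 4 gives C(4,2) = 6; x_3 ≥ 4 gives C(4,2) = 6. Together 18.
No two caps can be exceeded simultaneously, so the pair terms are all 0.
By inclusion–exclusion the count is 28 − 18 + 0 = 10.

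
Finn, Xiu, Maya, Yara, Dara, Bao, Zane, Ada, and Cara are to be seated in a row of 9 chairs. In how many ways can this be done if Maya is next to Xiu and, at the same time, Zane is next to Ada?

Treat {Maya,Xiu} as one block (2 orders) and {Zane,Ada} as another (2 orders).
That leaves 7 units to arrange: 2 × 2 × 7! = 4 × 5040 = 20160.

20160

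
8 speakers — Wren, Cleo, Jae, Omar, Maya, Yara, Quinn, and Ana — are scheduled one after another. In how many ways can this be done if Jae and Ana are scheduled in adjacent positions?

10080

Glue Jae and Ana into one block (2 internal orders), leaving 7 units to arrange in a row.
So the count is 2·(7)! = 10080.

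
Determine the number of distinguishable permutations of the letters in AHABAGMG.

3360

AHABAGMG has 8 letters with A appearing 3 times and G appearing twice.
Dividing 8! = 40320 by 3!·2! = 12 for the repeated letters gives 3360.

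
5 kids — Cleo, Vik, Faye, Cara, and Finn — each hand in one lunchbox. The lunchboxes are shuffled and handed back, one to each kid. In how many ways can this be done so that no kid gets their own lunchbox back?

This is the derangement count D_5: permutations of 5 items with no fixed point.
By inclusion–exclusion this is Σ_{j=0}^{5} (−1)^j C(5,j)·(5−j)!.
Computing: 120 − 120 + 60 − 20 + 5 − 1 = 44.

44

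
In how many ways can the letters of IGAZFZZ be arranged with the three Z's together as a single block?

120

Treat the 3 copies of Z as a single block. The multiset to arrange is then {ZZZ, A, F, G, I}, 5 items in all.
All 5 items are distinct, so there are (5)! = 120 arrangements.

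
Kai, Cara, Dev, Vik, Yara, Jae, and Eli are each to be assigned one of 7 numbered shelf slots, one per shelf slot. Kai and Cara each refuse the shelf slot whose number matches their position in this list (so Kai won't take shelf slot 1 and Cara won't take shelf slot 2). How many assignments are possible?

3720

Let Aᵢ (for i ∈ {1, 2}) be the placements that put person i in their forbidden shelf slot. Any j of these fix j positions, leaving (7−j)! ways to fill the rest, and there are C(2,j) ways to pick which j.
By inclusion–exclusion, the number of valid placements is Σ_{j=0}^{2} (−1)^j C(2,j)·(7−j)!.
Computing: 5040 − 1440 + 120 = 3720.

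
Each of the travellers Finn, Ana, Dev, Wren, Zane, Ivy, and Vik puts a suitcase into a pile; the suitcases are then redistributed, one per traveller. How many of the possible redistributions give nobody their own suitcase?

Count assignments avoiding every fixed point. For any j of the 7 travellers fixed to their own suitcase, the other 7−j can be arranged in (7−j)! ways.
By inclusion–exclusion this is Σ_{j=0}^{7} (−1)^j C(7,j)·(7−j)!.
Computing: 5040 − 5040 + 2520 − 840 + 210 − 42 + 7 − 1 = 1854.

1854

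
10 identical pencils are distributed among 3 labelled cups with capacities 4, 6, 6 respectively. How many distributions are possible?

Ignoring the caps, the number of non-negative solutions to x_1+…+x_3 = 10 is C(12,2) = 66.
Subtract solutions that violate a single cap (substitute x_i' = x_i − (cap_i+1)): x_1 ≥ 5 gives C(7,2) = 21; x_2 ≥ 7 gives C(5,2) = 10; x_3 ≥ 7 gives C(5,2) = 10. Together 41.
No two caps can be exceeded simultaneously, so the pair terms are all 0.
By inclusion–exclusion the count is 66 − 41 + 0 = 25.

25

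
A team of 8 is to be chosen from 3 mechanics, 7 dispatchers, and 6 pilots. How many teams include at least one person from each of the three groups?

Unrestricted: C(16,8) = 12870 ways to pick any 8 of the 16.
Selections missing a whole group: no mechanics → C(13,8) = 1287; no dispatchers → C(9,8) = 9; no pilots → C(10,8) = 45.
Add back selections omitting two groups (i.e. drawn from a single group): C(3,8) + C(7,8) + C(6,8) = 0.
By inclusion–exclusion: 12870 − 1341 + 0 = 11529.

11529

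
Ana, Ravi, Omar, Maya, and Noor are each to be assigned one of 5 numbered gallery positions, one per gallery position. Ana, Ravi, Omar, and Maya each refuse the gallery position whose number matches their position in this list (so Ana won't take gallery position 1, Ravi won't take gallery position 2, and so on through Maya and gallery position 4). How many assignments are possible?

Let Aᵢ (for 1 ≤ i ≤ 4) be the placements that put person i in their forbidden gallery position. Any j of these fix j positions, leaving (5−j)! ways to fill the rest, and there are C(4,j) ways to pick which j.
By inclusion–exclusion, the number of valid placements is Σ_{j=0}^{4} (−1)^j C(4,j)·(5−j)!.
Computing: 120 − 96 + 36 − 8 + 1 = 53.

53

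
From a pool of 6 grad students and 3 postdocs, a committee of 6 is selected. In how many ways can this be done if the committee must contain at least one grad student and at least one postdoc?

83

Unrestricted: C(9,6) = 84 ways to pick any 6 of the 9.
Subtract selections that omit an entire group: no grad students → C(3,6) = 0; no postdocs → C(6,6) = 1.
Both groups omitted at once is impossible, so 84 − 1 = 83.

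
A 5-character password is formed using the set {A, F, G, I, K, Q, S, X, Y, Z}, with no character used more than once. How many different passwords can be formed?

30240

With no repetition, fill the 5 characters in order: 10 choices, then 9, down to 6.
That product is 10 × 9 × 8 × 7 × 6 = 30240.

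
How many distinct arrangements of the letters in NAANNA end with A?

10

Fix A in the last position and arrange the remaining 5 letters.
Those 5 letters have A appearing twice and N appearing 3 times, giving (5)!/(3!·2!) = 10.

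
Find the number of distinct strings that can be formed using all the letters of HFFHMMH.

HFFHMMH has 7 letters with F appearing twice, H appearing 3 times, and M appearing twice.
So there are 7! / (3!·2!·2!) = 210 distinguishable arrangements.

210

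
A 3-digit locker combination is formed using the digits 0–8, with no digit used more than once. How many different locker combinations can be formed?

With no repetition, fill the 3 digits in order: 9 choices, then 8, down to 7.
That product is 9 × 8 × 7 = 504.

504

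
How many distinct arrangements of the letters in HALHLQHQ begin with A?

210

Fix A in the first position and arrange the remaining 7 letters.
Those 7 letters have H appearing 3 times, L appearing twice, and Q appearing twice, giving (7)!/(3!·2!·2!) = 210.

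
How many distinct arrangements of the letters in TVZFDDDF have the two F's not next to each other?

There are 8!/(3!·2!) = 3360 arrangements of TVZFDDDF in total.
If the two F's are adjacent, glue them into one block, leaving 7 items to arrange: (7)!/(3!) = 840 ways.
Hence 3360 − 840 = 2520.

2520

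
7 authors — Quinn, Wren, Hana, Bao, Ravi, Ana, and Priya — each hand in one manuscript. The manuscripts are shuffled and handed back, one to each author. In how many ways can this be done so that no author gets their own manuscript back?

This is the derangement count D_7: permutations of 7 items with no fixed point.
By inclusion–exclusion this is Σ_{j=0}^{7} (−1)^j C(7,j)·(7−j)!.
Computing: 5040 − 5040 + 2520 − 840 + 210 − 42 + 7 − 1 = 1854.

1854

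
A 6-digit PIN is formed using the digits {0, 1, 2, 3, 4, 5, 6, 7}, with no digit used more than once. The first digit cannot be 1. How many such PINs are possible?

17640

The first digit has 8−1 = 7 choices (anything except 1).
The remaining 5 digits are filled from the other 7 symbols without repetition: 7 × 6 × 5 × 4 × 3 = 2520.
Total: 7 × 2520 = 17640.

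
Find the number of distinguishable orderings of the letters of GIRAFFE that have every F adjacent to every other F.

Treat the 2 copies of F as a single block. The multiset to arrange is then {FF, A, E, G, I, R}, 6 items in all.
All 6 items are distinct, so there are (6)! = 720 arrangements.

720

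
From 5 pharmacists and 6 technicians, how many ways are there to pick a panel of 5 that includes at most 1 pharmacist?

81

Split by how many pharmacists are chosen (0 through 1).
Sum: C(5,0)·C(6,5) + C(5,1)·C(6,4) = 6 + 75 = 81.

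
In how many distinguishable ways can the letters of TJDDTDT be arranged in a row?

Letter multiplicities in TJDDTDT: D×3, J×1, T×3.
The number of distinct arrangements is 7!/(3!·3!) = 5040/36 = 140.

140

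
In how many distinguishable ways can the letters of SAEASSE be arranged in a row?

210

Letter multiplicities in SAEASSE: A×2, E×2, S×3.
The number of distinct arrangements is 7!/(3!·2!·2!) = 5040/24 = 210.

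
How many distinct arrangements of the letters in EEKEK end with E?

With the last slot taken by E, it remains to arrange the other 4 letters (EKEK).
Those 4 letters have E appearing twice and K appearing twice, giving (4)!/(2!·2!) = 6.

6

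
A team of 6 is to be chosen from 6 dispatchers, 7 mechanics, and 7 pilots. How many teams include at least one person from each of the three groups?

32340

Total 6-person selections from all 20: C(20,6) = 38760.
Selections missing a whole group: no dispatchers → C(14,6) = 3003; no mechanics → C(13,6) = 1716; no pilots → C(13,6) = 1716.
Add back selections omitting two groups (i.e. drawn from a single group): C(6,6) + C(7,6) + C(7,6) = 15.
By inclusion–exclusion: 38760 − 6435 + 15 = 32340.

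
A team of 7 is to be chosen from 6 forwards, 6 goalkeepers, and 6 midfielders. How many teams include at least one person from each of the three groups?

29448

Unrestricted: C(18,7) = 31824 ways to pick any 7 of the 18.
Selections missing a whole group: no forwards → C(12,7) = 792; no goalkeepers → C(12,7) = 792; no midfielders → C(12,7) = 792.
Add back selections omitting two groups (i.e. drawn from a single group): C(6,7) + C(6,7) + C(6,7) = 0.
By inclusion–exclusion: 31824 − 2376 + 0 = 29448.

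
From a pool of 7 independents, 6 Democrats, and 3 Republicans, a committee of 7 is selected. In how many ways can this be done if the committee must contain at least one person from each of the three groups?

With no constraint there are C(16,7) = 11440 possible selections.
Selections missing a whole group: no independents → C(9,7) = 36; no Democrats → C(10,7) = 120; no Republicans → C(13,7) = 1716.
Add back selections omitting two groups (i.e. drawn from a single group): C(7,7) + C(6,7) + C(3,7) = 1.
By inclusion–exclusion: 11440 − 1872 + 1 = 9569.

9569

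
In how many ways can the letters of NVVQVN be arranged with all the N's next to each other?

20

Treat the 2 copies of N as a single block. The multiset to arrange is then {NN, Q, V, V, V}, 5 items in all.
That gives (5)!/(3!) = 20 arrangements.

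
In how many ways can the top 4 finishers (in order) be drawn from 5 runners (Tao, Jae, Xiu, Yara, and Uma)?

120

This is an ordered selection of 4 from 5: P(5,4).
That gives 5 × 4 × 3 × 2 = 120.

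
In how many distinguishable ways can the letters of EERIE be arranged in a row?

EERIE has 5 letters with E appearing 3 times.
So there are 5! / (3!) = 20 distinguishable arrangements.

20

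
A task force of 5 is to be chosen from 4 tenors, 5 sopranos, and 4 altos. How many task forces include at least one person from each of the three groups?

With no constraint there are C(13,5) = 1287 possible selections.
Subtract selections that omit an entire group: no tenors → C(9,5) = 126; no sopranos → C(8,5) = 56; no altos → C(9,5) = 126.
Add back selections omitting two groups (i.e. drawn from a single group): C(4,5) + C(5,5) + C(4,5) = 1.
By inclusion–exclusion: 1287 − 308 + 1 = 980.

980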